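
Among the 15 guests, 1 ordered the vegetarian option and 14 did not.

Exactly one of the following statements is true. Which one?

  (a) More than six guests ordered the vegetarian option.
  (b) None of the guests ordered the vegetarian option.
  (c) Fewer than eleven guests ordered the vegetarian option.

(c)

|A| = 15, |A ∩ B| = 1, |A ∖ B| = 14.
(a) requires |A ∩ B| > 6: false.
(b) requires A ∩ B = ∅ (|A ∩ B| = 0): false.
(c) requires |A ∩ B| < 11: true.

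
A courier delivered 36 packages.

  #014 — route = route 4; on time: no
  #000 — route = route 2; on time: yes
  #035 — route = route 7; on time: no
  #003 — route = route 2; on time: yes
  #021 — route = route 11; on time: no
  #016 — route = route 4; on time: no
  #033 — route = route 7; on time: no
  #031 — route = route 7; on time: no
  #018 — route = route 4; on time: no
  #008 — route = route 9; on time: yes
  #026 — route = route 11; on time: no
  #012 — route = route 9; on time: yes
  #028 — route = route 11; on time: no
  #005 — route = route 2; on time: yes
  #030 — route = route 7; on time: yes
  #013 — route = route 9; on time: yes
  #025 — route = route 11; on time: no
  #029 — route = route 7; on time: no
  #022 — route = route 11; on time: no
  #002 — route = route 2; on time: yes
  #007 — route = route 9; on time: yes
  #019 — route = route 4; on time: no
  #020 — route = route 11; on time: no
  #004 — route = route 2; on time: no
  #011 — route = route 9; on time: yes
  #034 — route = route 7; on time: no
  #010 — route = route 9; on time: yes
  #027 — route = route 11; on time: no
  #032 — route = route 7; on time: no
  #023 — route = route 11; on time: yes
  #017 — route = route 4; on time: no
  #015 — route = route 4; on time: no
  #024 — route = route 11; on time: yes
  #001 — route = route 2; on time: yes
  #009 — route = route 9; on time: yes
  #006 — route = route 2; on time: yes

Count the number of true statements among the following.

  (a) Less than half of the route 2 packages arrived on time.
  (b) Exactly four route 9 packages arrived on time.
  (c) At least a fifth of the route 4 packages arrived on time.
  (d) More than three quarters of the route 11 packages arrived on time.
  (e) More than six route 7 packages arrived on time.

(a) route 2: |A| = 7, |A ∩ B| = 6; needs |A ∩ B| < |A ∖ B| — false.
(b) route 9: |A| = 7, |A ∩ B| = 7; needs |A ∩ B| = 4 — false.
(c) route 4: |A| = 6, |A ∩ B| = 0; needs |A ∩ B| / |A| ≥ 1/5 — false.
(d) route 11: |A| = 9, |A ∩ B| = 2; needs |A ∩ B| / |A| > 3/4 — false.
(e) route 7: |A| = 7, |A ∩ B| = 1; needs |A ∩ B| > 6 — false.

0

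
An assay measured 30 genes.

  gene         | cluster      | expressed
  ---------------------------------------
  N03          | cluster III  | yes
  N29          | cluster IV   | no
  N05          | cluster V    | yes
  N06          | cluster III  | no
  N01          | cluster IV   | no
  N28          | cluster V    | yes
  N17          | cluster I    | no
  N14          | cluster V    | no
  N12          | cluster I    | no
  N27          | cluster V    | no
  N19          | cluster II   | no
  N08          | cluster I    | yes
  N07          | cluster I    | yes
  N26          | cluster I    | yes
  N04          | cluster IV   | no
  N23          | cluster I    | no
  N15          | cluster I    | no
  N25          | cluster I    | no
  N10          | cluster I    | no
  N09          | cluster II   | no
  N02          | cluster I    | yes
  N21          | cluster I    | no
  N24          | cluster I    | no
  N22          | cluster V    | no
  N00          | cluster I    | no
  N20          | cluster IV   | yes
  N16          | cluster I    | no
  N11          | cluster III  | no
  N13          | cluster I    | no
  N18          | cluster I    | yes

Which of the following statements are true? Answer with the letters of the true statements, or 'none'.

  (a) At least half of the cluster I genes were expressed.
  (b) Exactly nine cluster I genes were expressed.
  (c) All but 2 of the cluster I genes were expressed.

none

|A| = 16, |A ∩ B| = 5, |A ∖ B| = 11.
(a) |A ∩ B| ≥ |A ∖ B|: fails.
(b) |A ∩ B| = 9: fails.
(c) |A ∖ B| = 2: fails.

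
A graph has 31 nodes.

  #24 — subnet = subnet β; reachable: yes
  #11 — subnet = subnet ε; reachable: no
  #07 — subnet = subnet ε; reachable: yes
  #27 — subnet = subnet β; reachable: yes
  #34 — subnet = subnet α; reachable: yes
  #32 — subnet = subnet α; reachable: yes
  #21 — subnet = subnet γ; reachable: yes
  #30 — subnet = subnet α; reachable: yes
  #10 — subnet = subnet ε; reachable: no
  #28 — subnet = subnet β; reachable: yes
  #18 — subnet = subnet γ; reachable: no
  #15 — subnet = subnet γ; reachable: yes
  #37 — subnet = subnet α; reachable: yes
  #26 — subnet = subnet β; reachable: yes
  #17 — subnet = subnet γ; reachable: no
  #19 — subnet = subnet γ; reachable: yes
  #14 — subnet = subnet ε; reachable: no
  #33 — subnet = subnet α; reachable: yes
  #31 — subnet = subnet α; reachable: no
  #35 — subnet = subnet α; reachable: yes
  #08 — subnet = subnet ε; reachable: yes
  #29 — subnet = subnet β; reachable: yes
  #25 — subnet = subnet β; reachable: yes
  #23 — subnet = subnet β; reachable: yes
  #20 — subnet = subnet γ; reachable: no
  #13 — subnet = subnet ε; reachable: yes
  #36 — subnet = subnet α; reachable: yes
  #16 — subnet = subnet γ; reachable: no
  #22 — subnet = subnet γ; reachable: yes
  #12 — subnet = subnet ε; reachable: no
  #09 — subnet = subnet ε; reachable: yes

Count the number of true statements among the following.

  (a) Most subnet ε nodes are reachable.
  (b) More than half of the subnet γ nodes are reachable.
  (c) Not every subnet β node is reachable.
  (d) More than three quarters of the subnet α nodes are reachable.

1

(a) subnet ε: |A| = 8, |A ∩ B| = 4; needs |A ∩ B| > |A ∖ B| — false.
(b) subnet γ: |A| = 8, |A ∩ B| = 4; needs |A ∩ B| > |A ∖ B| — false.
(c) subnet β: |A| = 7, |A ∩ B| = 7; needs A ⊄ B (|A ∖ B| ≥ 1) — false.
(d) subnet α: |A| = 8, |A ∩ B| = 7; needs |A ∩ B| / |A| > 3/4 — true.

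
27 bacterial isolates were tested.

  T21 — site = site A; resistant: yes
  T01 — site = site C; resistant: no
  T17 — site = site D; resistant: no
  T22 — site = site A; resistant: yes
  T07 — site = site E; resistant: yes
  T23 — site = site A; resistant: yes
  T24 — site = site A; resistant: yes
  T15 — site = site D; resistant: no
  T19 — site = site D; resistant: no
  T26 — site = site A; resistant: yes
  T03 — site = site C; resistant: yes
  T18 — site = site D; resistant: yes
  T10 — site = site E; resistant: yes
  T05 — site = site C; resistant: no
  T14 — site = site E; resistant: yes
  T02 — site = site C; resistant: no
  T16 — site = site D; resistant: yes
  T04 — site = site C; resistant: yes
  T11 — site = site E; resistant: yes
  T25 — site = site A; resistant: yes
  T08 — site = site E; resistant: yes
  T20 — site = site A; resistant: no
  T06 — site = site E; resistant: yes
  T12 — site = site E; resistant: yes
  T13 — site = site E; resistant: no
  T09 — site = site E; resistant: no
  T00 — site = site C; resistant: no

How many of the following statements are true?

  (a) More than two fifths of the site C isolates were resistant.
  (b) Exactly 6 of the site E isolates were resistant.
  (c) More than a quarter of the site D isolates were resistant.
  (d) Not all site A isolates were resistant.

(a) site C: |A| = 6, |A ∩ B| = 2; needs |A ∩ B| / |A| > 2/5 — false.
(b) site E: |A| = 9, |A ∩ B| = 7; needs |A ∩ B| = 6 — false.
(c) site D: |A| = 5, |A ∩ B| = 2; needs |A ∩ B| / |A| > 1/4 — true.
(d) site A: |A| = 7, |A ∩ B| = 6; needs A ⊄ B (|A ∖ B| ≥ 1) — true.

2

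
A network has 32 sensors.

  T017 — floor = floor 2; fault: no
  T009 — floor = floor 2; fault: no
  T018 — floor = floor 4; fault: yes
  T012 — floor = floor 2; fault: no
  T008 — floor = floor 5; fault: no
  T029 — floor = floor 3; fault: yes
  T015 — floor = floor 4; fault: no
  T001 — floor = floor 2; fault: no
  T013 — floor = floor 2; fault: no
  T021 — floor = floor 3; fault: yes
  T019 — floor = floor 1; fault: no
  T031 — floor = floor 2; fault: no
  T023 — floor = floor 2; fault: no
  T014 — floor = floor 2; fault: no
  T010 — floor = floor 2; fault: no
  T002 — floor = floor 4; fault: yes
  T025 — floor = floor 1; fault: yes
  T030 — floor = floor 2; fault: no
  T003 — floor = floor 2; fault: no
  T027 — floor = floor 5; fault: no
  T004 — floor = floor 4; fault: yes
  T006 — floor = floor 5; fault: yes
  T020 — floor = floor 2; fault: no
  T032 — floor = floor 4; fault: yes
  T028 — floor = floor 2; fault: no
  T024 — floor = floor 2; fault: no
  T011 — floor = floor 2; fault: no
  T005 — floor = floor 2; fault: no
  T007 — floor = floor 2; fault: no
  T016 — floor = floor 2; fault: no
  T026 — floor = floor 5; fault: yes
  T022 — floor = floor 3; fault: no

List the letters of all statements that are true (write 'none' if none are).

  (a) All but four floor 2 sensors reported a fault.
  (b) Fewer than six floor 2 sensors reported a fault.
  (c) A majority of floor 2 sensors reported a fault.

(b)

|A| = 18, |A ∩ B| = 0, |A ∖ B| = 18.
(a) |A ∖ B| = 4: fails.
(b) |A ∩ B| < 6: holds.
(c) |A ∩ B| > |A ∖ B|: fails.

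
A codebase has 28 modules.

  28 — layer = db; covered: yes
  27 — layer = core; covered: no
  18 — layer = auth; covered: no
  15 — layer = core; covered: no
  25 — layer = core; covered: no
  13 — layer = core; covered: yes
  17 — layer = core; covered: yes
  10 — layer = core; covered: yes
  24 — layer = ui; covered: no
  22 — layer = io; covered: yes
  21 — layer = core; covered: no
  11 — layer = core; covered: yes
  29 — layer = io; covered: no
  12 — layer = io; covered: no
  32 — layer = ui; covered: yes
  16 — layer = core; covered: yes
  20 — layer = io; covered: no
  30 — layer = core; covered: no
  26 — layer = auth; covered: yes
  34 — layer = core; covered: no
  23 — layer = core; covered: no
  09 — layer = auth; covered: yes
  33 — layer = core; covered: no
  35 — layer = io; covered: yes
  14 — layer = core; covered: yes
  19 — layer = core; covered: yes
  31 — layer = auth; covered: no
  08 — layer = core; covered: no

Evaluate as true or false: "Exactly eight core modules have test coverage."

'Exactly eight core modules have test coverage' holds iff |A ∩ B| = 8.
|A| = 16, |A ∩ B| = 7, |A ∖ B| = 9.
|A ∩ B| = 7, so the statement is false.

False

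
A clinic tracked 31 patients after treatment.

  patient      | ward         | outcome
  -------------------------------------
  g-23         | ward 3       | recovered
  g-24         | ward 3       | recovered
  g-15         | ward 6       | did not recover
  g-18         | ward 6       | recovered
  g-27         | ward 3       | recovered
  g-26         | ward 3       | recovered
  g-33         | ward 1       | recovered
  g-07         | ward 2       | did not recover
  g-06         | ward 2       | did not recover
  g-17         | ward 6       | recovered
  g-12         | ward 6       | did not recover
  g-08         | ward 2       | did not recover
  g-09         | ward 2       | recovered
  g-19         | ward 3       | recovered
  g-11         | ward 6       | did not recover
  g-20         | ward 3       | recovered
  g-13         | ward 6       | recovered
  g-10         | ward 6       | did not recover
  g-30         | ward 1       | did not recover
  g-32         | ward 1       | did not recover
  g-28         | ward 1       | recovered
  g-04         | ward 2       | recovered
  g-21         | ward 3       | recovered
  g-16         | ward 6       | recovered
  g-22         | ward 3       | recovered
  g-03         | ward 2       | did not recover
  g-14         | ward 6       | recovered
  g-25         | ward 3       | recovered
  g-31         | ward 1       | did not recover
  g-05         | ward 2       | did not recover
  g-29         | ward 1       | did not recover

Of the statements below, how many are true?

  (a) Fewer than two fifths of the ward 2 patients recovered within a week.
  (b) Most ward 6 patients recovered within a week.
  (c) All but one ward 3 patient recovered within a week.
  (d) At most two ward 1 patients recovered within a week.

(a) ward 2: |A| = 7, |A ∩ B| = 2; needs |A ∩ B| / |A| < 2/5 — true.
(b) ward 6: |A| = 9, |A ∩ B| = 5; needs |A ∩ B| > |A ∖ B| — true.
(c) ward 3: |A| = 9, |A ∩ B| = 9; needs |A ∖ B| = 1 — false.
(d) ward 1: |A| = 6, |A ∩ B| = 2; needs |A ∩ B| ≤ 2 — true.

3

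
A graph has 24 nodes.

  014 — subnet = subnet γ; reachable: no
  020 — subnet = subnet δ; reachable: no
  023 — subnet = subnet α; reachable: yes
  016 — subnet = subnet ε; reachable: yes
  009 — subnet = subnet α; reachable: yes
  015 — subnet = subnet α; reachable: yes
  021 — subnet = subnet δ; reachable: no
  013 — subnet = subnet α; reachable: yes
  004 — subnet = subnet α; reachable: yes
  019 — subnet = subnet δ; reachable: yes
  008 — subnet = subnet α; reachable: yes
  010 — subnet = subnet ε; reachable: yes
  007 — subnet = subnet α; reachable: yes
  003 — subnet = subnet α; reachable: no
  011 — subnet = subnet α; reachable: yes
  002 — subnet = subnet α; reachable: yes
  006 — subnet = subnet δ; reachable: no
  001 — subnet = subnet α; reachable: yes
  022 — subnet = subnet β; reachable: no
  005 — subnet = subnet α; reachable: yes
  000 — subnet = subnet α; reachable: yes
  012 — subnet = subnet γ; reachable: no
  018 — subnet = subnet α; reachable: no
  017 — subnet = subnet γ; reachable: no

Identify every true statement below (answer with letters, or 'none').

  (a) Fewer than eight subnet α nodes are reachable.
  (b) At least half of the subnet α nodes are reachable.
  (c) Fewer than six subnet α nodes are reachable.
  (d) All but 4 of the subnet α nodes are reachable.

(b)

|A| = 14, |A ∩ B| = 12, |A ∖ B| = 2.
(a) |A ∩ B| < 8: fails.
(b) |A ∩ B| ≥ |A ∖ B|: holds.
(c) |A ∩ B| < 6: fails.
(d) |A ∖ B| = 4: fails.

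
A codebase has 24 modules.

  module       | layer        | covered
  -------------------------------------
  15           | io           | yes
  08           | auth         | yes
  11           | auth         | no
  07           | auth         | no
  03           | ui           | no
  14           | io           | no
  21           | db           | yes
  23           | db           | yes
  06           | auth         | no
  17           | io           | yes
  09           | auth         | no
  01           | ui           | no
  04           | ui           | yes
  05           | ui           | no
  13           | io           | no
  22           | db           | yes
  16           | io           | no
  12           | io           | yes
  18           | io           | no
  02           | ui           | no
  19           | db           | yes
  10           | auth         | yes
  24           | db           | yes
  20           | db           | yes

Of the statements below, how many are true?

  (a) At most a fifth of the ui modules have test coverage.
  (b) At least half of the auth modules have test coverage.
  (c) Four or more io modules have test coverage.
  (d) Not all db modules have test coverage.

(a) ui: |A| = 5, |A ∩ B| = 1; needs |A ∩ B| / |A| ≤ 1/5 — true.
(b) auth: |A| = 6, |A ∩ B| = 2; needs |A ∩ B| ≥ |A ∖ B| — false.
(c) io: |A| = 7, |A ∩ B| = 3; needs |A ∩ B| ≥ 4 — false.
(d) db: |A| = 6, |A ∩ B| = 6; needs A ⊄ B (|A ∖ B| ≥ 1) — false.

1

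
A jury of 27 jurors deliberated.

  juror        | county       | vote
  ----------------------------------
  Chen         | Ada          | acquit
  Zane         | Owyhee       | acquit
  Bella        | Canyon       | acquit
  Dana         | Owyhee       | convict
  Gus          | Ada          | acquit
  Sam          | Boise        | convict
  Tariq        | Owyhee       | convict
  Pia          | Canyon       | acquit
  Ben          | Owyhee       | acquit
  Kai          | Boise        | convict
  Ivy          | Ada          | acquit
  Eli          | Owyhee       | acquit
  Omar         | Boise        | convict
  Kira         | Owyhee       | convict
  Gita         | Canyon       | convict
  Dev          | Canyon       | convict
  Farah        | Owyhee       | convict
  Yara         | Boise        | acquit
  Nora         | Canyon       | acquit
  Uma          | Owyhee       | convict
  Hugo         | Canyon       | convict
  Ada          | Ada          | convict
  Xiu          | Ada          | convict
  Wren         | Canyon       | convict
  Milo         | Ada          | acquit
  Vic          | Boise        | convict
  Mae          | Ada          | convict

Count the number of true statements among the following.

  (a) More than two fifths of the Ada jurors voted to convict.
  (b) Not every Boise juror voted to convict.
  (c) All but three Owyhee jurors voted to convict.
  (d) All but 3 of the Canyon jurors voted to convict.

4

(a) Ada: |A| = 7, |A ∩ B| = 3; needs |A ∩ B| / |A| > 2/5 — true.
(b) Boise: |A| = 5, |A ∩ B| = 4; needs A ⊄ B (|A ∖ B| ≥ 1) — true.
(c) Owyhee: |A| = 8, |A ∩ B| = 5; needs |A ∖ B| = 3 — true.
(d) Canyon: |A| = 7, |A ∩ B| = 4; needs |A ∖ B| = 3 — true.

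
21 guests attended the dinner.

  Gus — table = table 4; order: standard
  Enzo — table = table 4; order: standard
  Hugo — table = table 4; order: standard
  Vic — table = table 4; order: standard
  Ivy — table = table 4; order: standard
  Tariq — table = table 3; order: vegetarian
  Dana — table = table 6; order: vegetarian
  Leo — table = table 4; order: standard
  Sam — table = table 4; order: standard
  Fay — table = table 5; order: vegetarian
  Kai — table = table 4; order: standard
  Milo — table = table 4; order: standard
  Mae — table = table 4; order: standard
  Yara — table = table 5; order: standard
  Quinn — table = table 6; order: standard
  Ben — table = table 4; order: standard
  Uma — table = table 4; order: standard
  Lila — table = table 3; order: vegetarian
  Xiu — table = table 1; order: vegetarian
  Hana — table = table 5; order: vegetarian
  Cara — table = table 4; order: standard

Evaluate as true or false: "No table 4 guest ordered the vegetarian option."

The determiner here denotes the relation: A ∩ B = ∅ (|A ∩ B| = 0).
A (the restrictor) = {Gus, Enzo, Hugo, Vic, Ivy, Leo, Sam, Kai, Milo, Mae, Ben, Uma, Cara}, |A| = 13.
A ∩ B = {}, so |A ∩ B| = 0.
So the statement is true.

True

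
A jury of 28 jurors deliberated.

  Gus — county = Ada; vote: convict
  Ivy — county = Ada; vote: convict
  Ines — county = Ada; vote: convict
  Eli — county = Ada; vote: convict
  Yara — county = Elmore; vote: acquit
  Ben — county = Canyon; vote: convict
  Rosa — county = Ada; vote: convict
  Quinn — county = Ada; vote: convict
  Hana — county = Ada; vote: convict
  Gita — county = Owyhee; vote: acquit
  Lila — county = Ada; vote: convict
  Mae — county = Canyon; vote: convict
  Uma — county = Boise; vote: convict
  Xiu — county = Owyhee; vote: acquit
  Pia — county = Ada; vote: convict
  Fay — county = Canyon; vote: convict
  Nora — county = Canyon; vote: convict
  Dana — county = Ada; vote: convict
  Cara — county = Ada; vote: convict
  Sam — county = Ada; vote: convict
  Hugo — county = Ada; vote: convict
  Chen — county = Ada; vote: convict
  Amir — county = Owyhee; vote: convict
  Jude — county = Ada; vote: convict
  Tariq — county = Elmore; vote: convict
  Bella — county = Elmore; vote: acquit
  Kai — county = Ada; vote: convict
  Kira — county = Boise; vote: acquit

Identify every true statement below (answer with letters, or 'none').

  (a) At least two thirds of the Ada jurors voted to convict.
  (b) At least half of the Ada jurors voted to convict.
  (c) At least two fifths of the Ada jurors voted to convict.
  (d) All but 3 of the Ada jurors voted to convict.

(a), (b), (c)

|A| = 16, |A ∩ B| = 16, |A ∖ B| = 0.
(a) |A ∩ B| / |A| ≥ 2/3: holds.
(b) |A ∩ B| ≥ |A ∖ B|: holds.
(c) |A ∩ B| / |A| ≥ 2/5: holds.
(d) |A ∖ B| = 3: fails.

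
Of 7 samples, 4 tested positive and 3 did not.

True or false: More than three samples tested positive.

'More than three samples tested positive' holds iff |A ∩ B| > 3.
|A| = 7, |A ∩ B| = 4, |A ∖ B| = 3.
|A ∩ B| = 4, so the statement is true.

True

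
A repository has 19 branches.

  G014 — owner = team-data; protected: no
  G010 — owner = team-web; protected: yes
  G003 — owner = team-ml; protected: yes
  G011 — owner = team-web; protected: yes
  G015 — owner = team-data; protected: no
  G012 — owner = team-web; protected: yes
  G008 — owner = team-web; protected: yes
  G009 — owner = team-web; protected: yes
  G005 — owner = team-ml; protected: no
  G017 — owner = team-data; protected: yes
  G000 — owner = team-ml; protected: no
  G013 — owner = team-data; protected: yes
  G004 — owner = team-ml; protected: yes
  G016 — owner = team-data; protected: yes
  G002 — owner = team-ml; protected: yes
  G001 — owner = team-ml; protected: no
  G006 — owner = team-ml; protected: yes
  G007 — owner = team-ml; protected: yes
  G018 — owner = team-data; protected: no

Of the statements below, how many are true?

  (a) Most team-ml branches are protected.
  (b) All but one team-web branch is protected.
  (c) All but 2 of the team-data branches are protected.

1

(a) team-ml: |A| = 8, |A ∩ B| = 5; needs |A ∩ B| > |A ∖ B| — true.
(b) team-web: |A| = 5, |A ∩ B| = 5; needs |A ∖ B| = 1 — false.
(c) team-data: |A| = 6, |A ∩ B| = 3; needs |A ∖ B| = 2 — false.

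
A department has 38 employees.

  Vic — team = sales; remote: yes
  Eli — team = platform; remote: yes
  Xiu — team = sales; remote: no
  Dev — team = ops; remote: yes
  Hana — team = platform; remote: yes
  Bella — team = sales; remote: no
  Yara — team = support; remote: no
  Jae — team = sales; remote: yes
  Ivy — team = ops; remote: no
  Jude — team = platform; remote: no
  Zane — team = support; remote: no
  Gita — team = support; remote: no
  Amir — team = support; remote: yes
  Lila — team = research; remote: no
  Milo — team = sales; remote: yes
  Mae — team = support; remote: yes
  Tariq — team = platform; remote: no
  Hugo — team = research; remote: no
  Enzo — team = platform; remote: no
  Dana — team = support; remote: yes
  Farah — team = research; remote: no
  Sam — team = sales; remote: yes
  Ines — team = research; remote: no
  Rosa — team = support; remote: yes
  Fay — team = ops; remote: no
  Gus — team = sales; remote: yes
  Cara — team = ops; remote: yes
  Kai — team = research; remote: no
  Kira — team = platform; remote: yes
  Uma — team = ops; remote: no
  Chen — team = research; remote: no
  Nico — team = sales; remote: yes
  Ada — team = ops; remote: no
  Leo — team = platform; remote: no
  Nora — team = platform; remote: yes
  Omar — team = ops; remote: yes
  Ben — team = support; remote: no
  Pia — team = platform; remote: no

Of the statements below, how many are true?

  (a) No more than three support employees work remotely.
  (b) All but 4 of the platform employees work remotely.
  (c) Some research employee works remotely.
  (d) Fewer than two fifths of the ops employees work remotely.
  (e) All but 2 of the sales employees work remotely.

1

(a) support: |A| = 8, |A ∩ B| = 4; needs |A ∩ B| ≤ 3 — false.
(b) platform: |A| = 9, |A ∩ B| = 4; needs |A ∖ B| = 4 — false.
(c) research: |A| = 6, |A ∩ B| = 0; needs A ∩ B ≠ ∅ (|A ∩ B| ≥ 1) — false.
(d) ops: |A| = 7, |A ∩ B| = 3; needs |A ∩ B| / |A| < 2/5 — false.
(e) sales: |A| = 8, |A ∩ B| = 6; needs |A ∖ B| = 2 — true.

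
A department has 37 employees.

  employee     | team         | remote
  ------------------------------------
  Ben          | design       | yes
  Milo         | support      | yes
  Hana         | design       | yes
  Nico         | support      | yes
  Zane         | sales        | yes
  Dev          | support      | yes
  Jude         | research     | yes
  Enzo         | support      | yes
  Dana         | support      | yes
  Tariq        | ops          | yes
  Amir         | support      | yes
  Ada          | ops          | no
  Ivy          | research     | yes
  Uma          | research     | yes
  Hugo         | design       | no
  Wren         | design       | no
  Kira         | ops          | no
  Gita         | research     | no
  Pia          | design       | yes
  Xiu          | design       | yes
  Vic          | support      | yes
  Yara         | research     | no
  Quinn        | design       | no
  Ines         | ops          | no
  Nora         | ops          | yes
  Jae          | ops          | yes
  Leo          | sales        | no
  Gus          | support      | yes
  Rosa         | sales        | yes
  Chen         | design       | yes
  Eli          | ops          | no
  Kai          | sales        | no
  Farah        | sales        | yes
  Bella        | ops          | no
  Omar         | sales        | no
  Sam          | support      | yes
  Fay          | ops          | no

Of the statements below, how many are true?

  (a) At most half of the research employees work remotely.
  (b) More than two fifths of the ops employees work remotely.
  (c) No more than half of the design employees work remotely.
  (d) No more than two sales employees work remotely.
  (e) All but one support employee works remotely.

(a) research: |A| = 5, |A ∩ B| = 3; needs |A ∩ B| ≤ |A ∖ B| — false.
(b) ops: |A| = 9, |A ∩ B| = 3; needs |A ∩ B| / |A| > 2/5 — false.
(c) design: |A| = 8, |A ∩ B| = 5; needs |A ∩ B| ≤ |A ∖ B| — false.
(d) sales: |A| = 6, |A ∩ B| = 3; needs |A ∩ B| ≤ 2 — false.
(e) support: |A| = 9, |A ∩ B| = 9; needs |A ∖ B| = 1 — false.

0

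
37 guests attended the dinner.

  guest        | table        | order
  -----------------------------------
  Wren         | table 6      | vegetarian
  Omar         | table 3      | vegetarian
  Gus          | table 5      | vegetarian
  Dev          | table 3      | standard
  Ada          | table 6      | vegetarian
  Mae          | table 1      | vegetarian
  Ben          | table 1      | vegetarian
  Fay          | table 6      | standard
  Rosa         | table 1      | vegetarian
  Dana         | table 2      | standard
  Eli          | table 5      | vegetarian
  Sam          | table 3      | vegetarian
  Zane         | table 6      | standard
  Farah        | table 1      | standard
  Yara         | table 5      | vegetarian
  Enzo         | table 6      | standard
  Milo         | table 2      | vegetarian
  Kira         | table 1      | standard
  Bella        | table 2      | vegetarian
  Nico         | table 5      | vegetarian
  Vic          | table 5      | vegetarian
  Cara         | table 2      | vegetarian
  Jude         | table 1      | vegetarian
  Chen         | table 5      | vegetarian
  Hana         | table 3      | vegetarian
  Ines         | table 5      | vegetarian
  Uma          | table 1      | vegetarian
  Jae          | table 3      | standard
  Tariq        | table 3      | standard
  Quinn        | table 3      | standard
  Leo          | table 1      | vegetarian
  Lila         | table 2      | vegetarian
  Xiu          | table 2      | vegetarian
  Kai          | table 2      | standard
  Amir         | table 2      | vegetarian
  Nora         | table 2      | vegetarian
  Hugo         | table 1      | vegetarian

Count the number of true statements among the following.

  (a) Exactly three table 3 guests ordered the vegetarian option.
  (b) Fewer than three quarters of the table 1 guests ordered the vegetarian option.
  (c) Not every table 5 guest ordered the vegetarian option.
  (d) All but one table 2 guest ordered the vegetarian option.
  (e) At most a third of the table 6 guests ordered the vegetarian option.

(a) table 3: |A| = 7, |A ∩ B| = 3; needs |A ∩ B| = 3 — true.
(b) table 1: |A| = 9, |A ∩ B| = 7; needs |A ∩ B| / |A| < 3/4 — false.
(c) table 5: |A| = 7, |A ∩ B| = 7; needs A ⊄ B (|A ∖ B| ≥ 1) — false.
(d) table 2: |A| = 9, |A ∩ B| = 7; needs |A ∖ B| = 1 — false.
(e) table 6: |A| = 5, |A ∩ B| = 2; needs |A ∩ B| / |A| ≤ 1/3 — false.

1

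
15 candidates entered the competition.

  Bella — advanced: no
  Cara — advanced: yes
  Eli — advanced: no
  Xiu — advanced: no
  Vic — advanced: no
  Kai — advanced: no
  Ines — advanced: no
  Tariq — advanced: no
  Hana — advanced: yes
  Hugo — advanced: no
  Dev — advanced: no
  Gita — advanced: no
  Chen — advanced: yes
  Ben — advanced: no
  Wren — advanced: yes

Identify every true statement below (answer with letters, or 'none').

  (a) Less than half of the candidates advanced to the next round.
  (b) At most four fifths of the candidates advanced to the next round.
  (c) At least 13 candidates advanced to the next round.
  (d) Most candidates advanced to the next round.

(a), (b)

|A| = 15, |A ∩ B| = 4, |A ∖ B| = 11.
(a) |A ∩ B| < |A ∖ B|: holds.
(b) |A ∩ B| / |A| ≤ 4/5: holds.
(c) |A ∩ B| ≥ 13: fails.
(d) |A ∩ B| > |A ∖ B|: fails.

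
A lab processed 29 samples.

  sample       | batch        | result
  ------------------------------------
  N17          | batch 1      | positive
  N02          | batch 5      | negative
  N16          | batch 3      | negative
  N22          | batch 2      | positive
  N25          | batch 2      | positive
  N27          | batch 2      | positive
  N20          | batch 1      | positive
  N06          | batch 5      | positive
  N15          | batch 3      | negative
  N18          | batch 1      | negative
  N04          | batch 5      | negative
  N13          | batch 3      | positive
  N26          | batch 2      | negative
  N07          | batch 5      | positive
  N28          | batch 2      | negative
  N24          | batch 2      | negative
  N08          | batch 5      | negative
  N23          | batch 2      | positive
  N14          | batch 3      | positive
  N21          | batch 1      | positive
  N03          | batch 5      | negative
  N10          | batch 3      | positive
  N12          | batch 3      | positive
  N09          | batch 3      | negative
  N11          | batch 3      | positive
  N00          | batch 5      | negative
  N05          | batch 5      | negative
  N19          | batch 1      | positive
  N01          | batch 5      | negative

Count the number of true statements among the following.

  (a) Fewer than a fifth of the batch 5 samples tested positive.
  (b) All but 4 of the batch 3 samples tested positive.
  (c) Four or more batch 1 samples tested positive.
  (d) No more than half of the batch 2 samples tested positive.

(a) batch 5: |A| = 9, |A ∩ B| = 2; needs |A ∩ B| / |A| < 1/5 — false.
(b) batch 3: |A| = 8, |A ∩ B| = 5; needs |A ∖ B| = 4 — false.
(c) batch 1: |A| = 5, |A ∩ B| = 4; needs |A ∩ B| ≥ 4 — true.
(d) batch 2: |A| = 7, |A ∩ B| = 4; needs |A ∩ B| ≤ |A ∖ B| — false.

1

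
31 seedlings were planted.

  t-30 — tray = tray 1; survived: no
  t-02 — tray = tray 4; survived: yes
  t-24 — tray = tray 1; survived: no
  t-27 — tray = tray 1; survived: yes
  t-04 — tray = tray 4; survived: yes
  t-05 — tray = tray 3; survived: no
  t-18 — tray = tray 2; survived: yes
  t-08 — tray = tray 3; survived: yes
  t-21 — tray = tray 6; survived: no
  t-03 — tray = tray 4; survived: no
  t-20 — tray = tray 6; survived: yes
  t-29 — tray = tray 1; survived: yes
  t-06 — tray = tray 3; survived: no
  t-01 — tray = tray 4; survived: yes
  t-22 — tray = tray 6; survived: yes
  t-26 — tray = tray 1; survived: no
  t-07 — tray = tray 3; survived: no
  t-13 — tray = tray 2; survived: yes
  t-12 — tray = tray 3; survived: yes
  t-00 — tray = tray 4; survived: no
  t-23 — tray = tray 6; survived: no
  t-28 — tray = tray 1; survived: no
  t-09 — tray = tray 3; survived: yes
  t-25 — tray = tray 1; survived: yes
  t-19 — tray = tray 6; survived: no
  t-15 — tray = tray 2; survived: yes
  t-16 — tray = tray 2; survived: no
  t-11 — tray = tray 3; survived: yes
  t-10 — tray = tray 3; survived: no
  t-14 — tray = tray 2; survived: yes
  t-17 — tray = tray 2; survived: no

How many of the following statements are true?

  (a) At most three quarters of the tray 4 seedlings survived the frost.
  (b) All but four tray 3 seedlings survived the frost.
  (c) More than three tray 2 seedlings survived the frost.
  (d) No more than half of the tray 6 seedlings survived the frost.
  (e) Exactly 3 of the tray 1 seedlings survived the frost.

(a) tray 4: |A| = 5, |A ∩ B| = 3; needs |A ∩ B| / |A| ≤ 3/4 — true.
(b) tray 3: |A| = 8, |A ∩ B| = 4; needs |A ∖ B| = 4 — true.
(c) tray 2: |A| = 6, |A ∩ B| = 4; needs |A ∩ B| > 3 — true.
(d) tray 6: |A| = 5, |A ∩ B| = 2; needs |A ∩ B| ≤ |A ∖ B| — true.
(e) tray 1: |A| = 7, |A ∩ B| = 3; needs |A ∩ B| = 3 — true.

5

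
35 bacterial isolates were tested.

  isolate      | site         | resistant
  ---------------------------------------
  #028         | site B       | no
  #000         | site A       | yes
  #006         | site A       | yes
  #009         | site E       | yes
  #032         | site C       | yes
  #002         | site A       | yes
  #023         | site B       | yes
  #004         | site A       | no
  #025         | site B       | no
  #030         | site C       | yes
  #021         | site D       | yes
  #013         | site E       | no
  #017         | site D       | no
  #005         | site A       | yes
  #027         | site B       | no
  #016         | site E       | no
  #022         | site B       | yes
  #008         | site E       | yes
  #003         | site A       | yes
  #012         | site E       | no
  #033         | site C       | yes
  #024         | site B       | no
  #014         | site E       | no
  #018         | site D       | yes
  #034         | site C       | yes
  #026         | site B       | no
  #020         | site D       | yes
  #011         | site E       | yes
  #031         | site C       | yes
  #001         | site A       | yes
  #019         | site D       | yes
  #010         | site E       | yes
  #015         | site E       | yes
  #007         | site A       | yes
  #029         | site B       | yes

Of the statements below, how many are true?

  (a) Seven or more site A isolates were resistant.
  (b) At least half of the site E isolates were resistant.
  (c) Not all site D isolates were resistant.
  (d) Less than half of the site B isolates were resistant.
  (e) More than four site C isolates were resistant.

5

(a) site A: |A| = 8, |A ∩ B| = 7; needs |A ∩ B| ≥ 7 — true.
(b) site E: |A| = 9, |A ∩ B| = 5; needs |A ∩ B| ≥ |A ∖ B| — true.
(c) site D: |A| = 5, |A ∩ B| = 4; needs A ⊄ B (|A ∖ B| ≥ 1) — true.
(d) site B: |A| = 8, |A ∩ B| = 3; needs |A ∩ B| < |A ∖ B| — true.
(e) site C: |A| = 5, |A ∩ B| = 5; needs |A ∩ B| > 4 — true.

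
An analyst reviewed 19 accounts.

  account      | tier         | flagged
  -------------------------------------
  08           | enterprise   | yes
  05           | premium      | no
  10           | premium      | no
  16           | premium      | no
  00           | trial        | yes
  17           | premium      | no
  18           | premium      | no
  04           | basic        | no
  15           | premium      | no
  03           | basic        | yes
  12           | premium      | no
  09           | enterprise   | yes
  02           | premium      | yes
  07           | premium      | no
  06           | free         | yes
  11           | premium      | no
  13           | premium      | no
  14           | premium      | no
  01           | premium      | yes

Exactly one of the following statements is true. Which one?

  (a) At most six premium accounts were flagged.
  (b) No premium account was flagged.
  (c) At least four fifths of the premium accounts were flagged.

|A| = 13, |A ∩ B| = 2, |A ∖ B| = 11.
(a) requires |A ∩ B| ≤ 6: true.
(b) requires A ∩ B = ∅ (|A ∩ B| = 0): false.
(c) requires |A ∩ B| / |A| ≥ 4/5: false.

(a)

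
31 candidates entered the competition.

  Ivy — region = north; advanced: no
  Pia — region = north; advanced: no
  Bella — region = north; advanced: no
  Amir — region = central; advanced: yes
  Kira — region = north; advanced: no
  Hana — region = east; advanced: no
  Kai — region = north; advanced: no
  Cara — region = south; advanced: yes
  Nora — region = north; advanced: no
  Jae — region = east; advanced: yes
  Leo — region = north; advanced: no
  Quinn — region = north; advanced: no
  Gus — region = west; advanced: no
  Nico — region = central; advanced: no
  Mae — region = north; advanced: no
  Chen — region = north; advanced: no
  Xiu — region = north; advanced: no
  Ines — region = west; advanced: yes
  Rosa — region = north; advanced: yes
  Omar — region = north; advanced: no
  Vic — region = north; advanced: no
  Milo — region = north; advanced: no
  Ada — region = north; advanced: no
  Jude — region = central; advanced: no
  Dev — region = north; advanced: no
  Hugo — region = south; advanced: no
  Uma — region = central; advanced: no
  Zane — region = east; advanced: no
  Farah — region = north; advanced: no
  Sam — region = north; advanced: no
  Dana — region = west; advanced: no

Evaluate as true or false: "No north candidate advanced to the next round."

False

'No north candidate advanced to the next round' holds iff A ∩ B = ∅ (|A ∩ B| = 0).
|A| = 19, |A ∩ B| = 1, |A ∖ B| = 18.
So the statement is false.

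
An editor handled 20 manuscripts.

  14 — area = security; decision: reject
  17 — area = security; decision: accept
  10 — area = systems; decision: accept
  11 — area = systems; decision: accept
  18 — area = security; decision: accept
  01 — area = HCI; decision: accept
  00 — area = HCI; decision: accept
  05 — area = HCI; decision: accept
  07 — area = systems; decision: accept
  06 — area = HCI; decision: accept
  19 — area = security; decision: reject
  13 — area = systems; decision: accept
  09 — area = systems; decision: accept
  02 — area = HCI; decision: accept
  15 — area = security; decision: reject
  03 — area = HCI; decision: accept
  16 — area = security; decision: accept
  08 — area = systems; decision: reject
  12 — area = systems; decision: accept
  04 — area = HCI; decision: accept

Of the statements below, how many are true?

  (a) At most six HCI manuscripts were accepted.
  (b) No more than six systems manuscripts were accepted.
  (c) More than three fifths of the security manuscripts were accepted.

(a) HCI: |A| = 7, |A ∩ B| = 7; needs |A ∩ B| ≤ 6 — false.
(b) systems: |A| = 7, |A ∩ B| = 6; needs |A ∩ B| ≤ 6 — true.
(c) security: |A| = 6, |A ∩ B| = 3; needs |A ∩ B| / |A| > 3/5 — false.

1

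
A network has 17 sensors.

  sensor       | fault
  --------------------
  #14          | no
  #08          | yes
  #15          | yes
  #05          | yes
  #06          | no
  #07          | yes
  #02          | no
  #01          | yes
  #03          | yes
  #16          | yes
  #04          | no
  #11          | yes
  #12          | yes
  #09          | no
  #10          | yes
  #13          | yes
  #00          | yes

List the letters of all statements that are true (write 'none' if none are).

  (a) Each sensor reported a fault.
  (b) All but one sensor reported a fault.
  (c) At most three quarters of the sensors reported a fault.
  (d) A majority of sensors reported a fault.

|A| = 17, |A ∩ B| = 12, |A ∖ B| = 5.
(a) A ⊆ B, i.e. every element of A is in B (|A ∖ B| = 0): fails.
(b) |A ∖ B| = 1: fails.
(c) |A ∩ B| / |A| ≤ 3/4: holds.
(d) |A ∩ B| > |A ∖ B|: holds.

(c), (d)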